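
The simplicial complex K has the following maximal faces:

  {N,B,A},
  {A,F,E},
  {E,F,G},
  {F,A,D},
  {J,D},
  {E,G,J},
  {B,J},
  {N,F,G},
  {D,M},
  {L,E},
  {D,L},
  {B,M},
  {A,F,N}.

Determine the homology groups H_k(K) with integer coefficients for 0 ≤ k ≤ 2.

H_0 = Z,  H_1 = Z^4,  H_2 = 0.

We work with the vertex ordering A < B < D < E < F < G < J < L < M < N. The simplices of K, each written with vertices in increasing order, are:

  0-simplices (10): A, B, D, E, F, G, J, L, M, N
  1-simplices (20): AB, AD, AE, AF, AN, BJ, BM, BN, DF, DJ, DL, DM, EF, EG, EJ, EL, FG, FN, GJ, GN
  2-simplices (7): ABN, ADF, AEF, AFN, EFG, EGJ, FGN

so the chain groups are C_0 ≅ Z^10, C_1 ≅ Z^20, C_2 ≅ Z^7.

∂_1: C_1 → C_0 is given by ∂[p,q] = [q] − [p].
This gives a 10×20 integer matrix of rank 9; reducing to Smith normal form yields diagonal entries (1,1,1,1,1,1,1,1,1).

∂_2: C_2 → C_1 sends each 2-simplex [p,q,r] to [q,r] − [p,r] + [p,q]. For instance
  ∂EGJ = GJ − EJ + EG,
  ∂AEF = EF − AF + AE.
The 20×7 boundary matrix has rank 7 and Smith normal form diag(1,1,1,1,1,1,1).

Computing H_k = (kernel of ∂_k) / (image of ∂_{k+1}):

  H_0: rank C_0 − rank ∂_1 = 10 − 9 = 1, and the invariant factors of ∂_1 are all 1, so H_0 ≅ Z.
  H_1: rank ker ∂_1 − rank ∂_2 = (20 − 9) − 7 = 4, and the invariant factors of ∂_2 are all 1, so H_1 ≅ Z^4.
  H_2: rank ker ∂_2 − rank ∂_3 = (7 − 7) − 0 = 0, and there is no ∂_3, so H_2 ≅ 0.

As a check, the Euler characteristic is 10 − 20 + 7 = -3, which agrees with 1 − 4 + 0 = -3.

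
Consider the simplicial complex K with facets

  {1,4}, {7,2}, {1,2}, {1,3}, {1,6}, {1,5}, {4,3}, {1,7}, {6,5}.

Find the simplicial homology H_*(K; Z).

H_0 = Z,  H_1 = Z^3.

Order the vertices as 1 < 2 < 3 < 4 < 5 < 6 < 7. Listing each simplex with vertices in this order, K has dimension 1 with simplices:

  0-simplices (7): [1], [2], [3], [4], [5], [6], [7]
  1-simplices (9): [1,2], [1,3], [1,4], [1,5], [1,6], [1,7], [2,7], [3,4], [5,6]

so the chain groups are C_0 ≅ Z^7, C_1 ≅ Z^9.

The boundary map ∂_1: C_1 → C_0 maps an edge to its endpoints' difference, ∂[p,q] = q − p. For instance
  ∂[2,7] = [7] − [2].
As a 7×9 matrix over Z this has rank 6, with invariant factors (1,1,1,1,1,1).

From H_k ≅ ker(∂_k) / im(∂_{k+1}) we obtain:

  H_0: rank C_0 − rank ∂_1 = 7 − 6 = 1, and the invariant factors of ∂_1 are all 1, so H_0 ≅ Z.
  H_1: rank ker ∂_1 − rank ∂_2 = (9 − 6) − 0 = 3, and there is no ∂_2, so H_1 ≅ Z^3.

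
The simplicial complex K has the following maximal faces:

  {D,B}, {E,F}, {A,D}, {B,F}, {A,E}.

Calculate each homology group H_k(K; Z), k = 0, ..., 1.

Fix the vertex order A < B < D < E < F and write every simplex with vertices in increasing order. Then dim K = 1 and the simplices of K are:

  0-simplices (5): A, B, D, E, F
  1-simplices (5): AD, AE, BD, BF, EF

Hence C_0 ≅ Z^5, C_1 ≅ Z^5.

The boundary map ∂_1: C_1 → C_0 is given by ∂[p,q] = [q] − [p].
The resulting 5×5 matrix has rank 4, and its Smith normal form has invariant factors (1,1,1,1).

Computing H_k = (kernel of ∂_k) / (image of ∂_{k+1}):

  H_0: rank C_0 − rank ∂_1 = 5 − 4 = 1, and the invariant factors of ∂_1 are all 1, so H_0 ≅ Z.
  H_1: rank ker ∂_1 − rank ∂_2 = (5 − 4) − 0 = 1, and there is no ∂_2, so H_1 ≅ Z.

As a check, the Euler characteristic is 5 − 5 = 0, which agrees with 1 − 1 = 0.
(K is a triangulation of the circle S^1.)

H_0 ≅ Z,  H_1 ≅ Z.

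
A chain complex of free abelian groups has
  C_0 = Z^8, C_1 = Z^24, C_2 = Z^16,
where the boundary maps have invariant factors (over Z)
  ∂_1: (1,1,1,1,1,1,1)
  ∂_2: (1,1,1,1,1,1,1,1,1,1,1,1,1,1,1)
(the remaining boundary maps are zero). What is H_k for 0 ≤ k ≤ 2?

H_0: b_0 = 8 − 0 − 7 = 1; torsion from ∂_1 factors > 1: none. So H_0 ≅ Z.
H_1: b_1 = 24 − 7 − 15 = 2; torsion from ∂_2 factors > 1: none. So H_1 ≅ Z^2.
H_2: b_2 = 16 − 15 − 0 = 1; torsion from ∂_3 factors > 1: none. So H_2 ≅ Z.

H_0 ≅ Z,  H_1 ≅ Z^2,  H_2 ≅ Z.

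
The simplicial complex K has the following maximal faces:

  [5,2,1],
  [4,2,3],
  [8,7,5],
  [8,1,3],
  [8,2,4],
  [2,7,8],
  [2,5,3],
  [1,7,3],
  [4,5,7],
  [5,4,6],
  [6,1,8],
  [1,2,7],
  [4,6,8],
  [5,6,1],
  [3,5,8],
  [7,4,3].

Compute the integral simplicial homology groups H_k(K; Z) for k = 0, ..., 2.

H_0 = Z,  H_1 = Z^2,  H_2 = Z.

We work with the vertex ordering 1 < 2 < 3 < 4 < 5 < 6 < 7 < 8. The simplices of K, each written with vertices in increasing order, are:

  0-simplices (8): [1], [2], [3], [4], [5], [6], [7], [8]
  1-simplices (24): (24 of them)
  2-simplices (16): [1,2,5], [1,2,7], [1,3,7], [1,3,8], [1,5,6], [1,6,8], [2,3,4], [2,3,5], [2,4,8], [2,7,8], [3,4,7], [3,5,8], [4,5,6], [4,5,7], [4,6,8], [5,7,8]

Hence C_0 ≅ Z^8, C_1 ≅ Z^24, C_2 ≅ Z^16.

Boundary ∂_1: C_1 → C_0 is given by ∂[p,q] = [q] − [p].
This gives a 8×24 integer matrix of rank 7; reducing to Smith normal form yields diagonal entries (1,1,1,1,1,1,1).

The boundary map ∂_2: C_2 → C_1 acts by ∂[p,q,r] = [q,r] − [p,r] + [p,q]. For instance
  ∂[4,5,6] = [5,6] − [4,6] + [4,5],
  ∂[5,7,8] = [7,8] − [5,8] + [5,7].
The resulting 24×16 matrix has rank 15, and its Smith normal form has invariant factors (1,1,1,1,1,1,1,1,1,1,1,1,1,1,1).

Computing H_k = (kernel of ∂_k) / (image of ∂_{k+1}):

  H_0: rank C_0 − rank ∂_1 = 8 − 7 = 1, and the invariant factors of ∂_1 are all 1, so H_0 = Z.
  H_1: rank ker ∂_1 − rank ∂_2 = (24 − 7) − 15 = 2, and the invariant factors of ∂_2 are all 1, so H_1 = Z^2.
  H_2: rank ker ∂_2 − rank ∂_3 = (16 − 15) − 0 = 1, and there is no ∂_3, so H_2 = Z.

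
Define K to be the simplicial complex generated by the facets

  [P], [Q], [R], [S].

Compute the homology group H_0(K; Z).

We work with the vertex ordering P < Q < R < S. The simplices of K, each written with vertices in increasing order, are:

  0-simplices (4): P, Q, R, S

so the chain groups are C_0 ≅ Z^4.

Reading off H_k = ker ∂_k / im ∂_{k+1}:

  H_0: rank C_0 − rank ∂_1 = 4 − 0 = 4, and there is no ∂_1, so H_0 = Z^4.

H_0 ≅ Z^4.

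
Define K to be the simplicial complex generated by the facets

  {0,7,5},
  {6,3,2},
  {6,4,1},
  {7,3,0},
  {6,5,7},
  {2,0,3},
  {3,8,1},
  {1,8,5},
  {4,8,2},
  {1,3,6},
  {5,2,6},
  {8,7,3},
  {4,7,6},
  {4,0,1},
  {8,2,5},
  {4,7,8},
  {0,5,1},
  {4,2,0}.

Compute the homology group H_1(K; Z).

H_1 ≅ Z^2.

Order the vertices as 0 < 1 < 2 < 3 < 4 < 5 < 6 < 7 < 8. Listing each simplex with vertices in this order, K has dimension 2 with simplices:

  0-simplices (9): [0], [1], [2], [3], [4], [5], [6], [7], [8]
  1-simplices (27): (27 of them)
  2-simplices (18): [0,1,4], [0,1,5], [0,2,3], [0,2,4], [0,3,7], [0,5,7], [1,3,6], [1,3,8], [1,4,6], [1,5,8], [2,3,6], [2,4,8], [2,5,6], [2,5,8], [3,7,8], [4,6,7], [4,7,8], [5,6,7]

Hence C_0 ≅ Z^9, C_1 ≅ Z^27, C_2 ≅ Z^18.

The boundary map ∂_1: C_1 → C_0 is given by ∂[p,q] = [q] − [p]. For instance
  ∂[4,6] = [6] − [4].
The resulting 9×27 matrix has rank 8, and its Smith normal form has invariant factors (1,1,1,1,1,1,1,1).

Boundary ∂_2: C_2 → C_1 maps a triangle to the signed sum of its edges. For instance
  ∂[2,5,8] = [5,8] − [2,8] + [2,5],
  ∂[1,3,8] = [3,8] − [1,8] + [1,3].
This gives a 27×18 integer matrix of rank 17; reducing to Smith normal form yields diagonal entries (1,1,1,1,1,1,1,1,1,1,1,1,1,1,1,1,1).

Computing H_k = (kernel of ∂_k) / (image of ∂_{k+1}):

  H_1: rank ker ∂_1 − rank ∂_2 = (27 − 8) − 17 = 2, and the invariant factors of ∂_2 are all 1, so H_1 ≅ Z^2.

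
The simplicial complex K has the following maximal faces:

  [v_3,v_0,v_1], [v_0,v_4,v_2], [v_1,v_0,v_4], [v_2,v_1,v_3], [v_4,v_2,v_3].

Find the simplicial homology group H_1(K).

H_1 = Z.

K has 5 vertices, 10 edges, 5 triangles.
rank ∂_1 = 4, rank ∂_2 = 5 ⇒ b_1 = 10 − 4 − 5 = 1; all invariant factors of ∂_2 are 1 so no torsion. So H_1 = Z.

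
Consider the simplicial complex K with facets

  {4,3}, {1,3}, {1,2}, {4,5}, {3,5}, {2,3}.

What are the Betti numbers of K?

b_0 = 1, b_1 = 2.

Order the vertices as 1 < 2 < 3 < 4 < 5. Listing each simplex with vertices in this order, K has dimension 1 with simplices:

  0-simplices (5): [1], [2], [3], [4], [5]
  1-simplices (6): [1,2], [1,3], [2,3], [3,4], [3,5], [4,5]

giving chain groups C_0 ≅ Z^5, C_1 ≅ Z^6.

Boundary ∂_1: C_1 → C_0 is given by ∂[p,q] = [q] − [p]. For instance
  ∂[4,5] = [5] − [4].
As a 5×6 matrix over Z this has rank 4, with invariant factors (1,1,1,1).

Now H_k = ker ∂_k / im ∂_{k+1}, so:

  H_0: rank C_0 − rank ∂_1 = 5 − 4 = 1, and the invariant factors of ∂_1 are all 1, so H_0 = Z.
  H_1: rank ker ∂_1 − rank ∂_2 = (6 − 4) − 0 = 2, and there is no ∂_2, so H_1 = Z^2.

Hence the Betti numbers are b_0 = 1, b_1 = 2.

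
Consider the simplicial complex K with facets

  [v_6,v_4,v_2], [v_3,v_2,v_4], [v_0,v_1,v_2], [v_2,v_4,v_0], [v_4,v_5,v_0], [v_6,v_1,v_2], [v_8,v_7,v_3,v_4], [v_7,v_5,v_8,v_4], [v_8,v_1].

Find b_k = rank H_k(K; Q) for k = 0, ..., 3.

b_0 = 1, b_1 = 1, b_2 = 0, b_3 = 0.

Fix the vertex order v_0 < v_1 < v_2 < v_3 < v_4 < v_5 < v_6 < v_7 < v_8 and write every simplex with vertices in increasing order. Then dim K = 3 and the simplices of K are:

  0-simplices (9): [v_0], [v_1], [v_2], [v_3], [v_4], [v_5], [v_6], [v_7], [v_8]
  1-simplices (20): (20 of them)
  2-simplices (13): (13 of them)
  3-simplices (2): [v_3,v_4,v_7,v_8], [v_4,v_5,v_7,v_8]

so the chain groups are C_0 ≅ Z^9, C_1 ≅ Z^20, C_2 ≅ Z^13, C_3 ≅ Z^2.

The boundary map ∂_1: C_1 → C_0 sends each edge [p,q] (with p < q) to q − p. For instance
  ∂[v_1,v_8] = [v_8] − [v_1].
This gives a 9×20 integer matrix of rank 8; reducing to Smith normal form yields diagonal entries (1,1,1,1,1,1,1,1).

Boundary ∂_2: C_2 → C_1 acts by ∂[p,q,r] = [q,r] − [p,r] + [p,q]. For instance
  ∂[v_2,v_4,v_6] = [v_4,v_6] − [v_2,v_6] + [v_2,v_4],
  ∂[v_4,v_7,v_8] = [v_7,v_8] − [v_4,v_8] + [v_4,v_7].
As a 20×13 matrix over Z this has rank 11, with invariant factors (1,1,1,1,1,1,1,1,1,1,1).

∂_3: C_3 → C_2 sends each 3-simplex σ to the alternating sum Σ_i (−1)^i (σ with its i-th vertex removed). For instance
  ∂[v_4,v_5,v_7,v_8] = [v_5,v_7,v_8] − [v_4,v_7,v_8] + [v_4,v_5,v_8] − [v_4,v_5,v_7],
  ∂[v_3,v_4,v_7,v_8] = [v_4,v_7,v_8] − [v_3,v_7,v_8] + [v_3,v_4,v_8] − [v_3,v_4,v_7].
The resulting 13×2 matrix has rank 2, and its Smith normal form has invariant factors (1,1).

Reading off H_k = ker ∂_k / im ∂_{k+1}:

  H_0: rank C_0 − rank ∂_1 = 9 − 8 = 1, and the invariant factors of ∂_1 are all 1, so H_0 = Z.
  H_1: rank ker ∂_1 − rank ∂_2 = (20 − 8) − 11 = 1, and the invariant factors of ∂_2 are all 1, so H_1 = Z.
  H_2: rank ker ∂_2 − rank ∂_3 = (13 − 11) − 2 = 0, and the invariant factors of ∂_3 are all 1, so H_2 = 0.
  H_3: rank ker ∂_3 − rank ∂_4 = (2 − 2) − 0 = 0, and there is no ∂_4, so H_3 = 0.

As a check, the Euler characteristic is 9 − 20 + 13 − 2 = 0, which agrees with 1 − 1 + 0 − 0 = 0.

Hence the Betti numbers are b_0 = 1, b_1 = 1, b_2 = 0, b_3 = 0.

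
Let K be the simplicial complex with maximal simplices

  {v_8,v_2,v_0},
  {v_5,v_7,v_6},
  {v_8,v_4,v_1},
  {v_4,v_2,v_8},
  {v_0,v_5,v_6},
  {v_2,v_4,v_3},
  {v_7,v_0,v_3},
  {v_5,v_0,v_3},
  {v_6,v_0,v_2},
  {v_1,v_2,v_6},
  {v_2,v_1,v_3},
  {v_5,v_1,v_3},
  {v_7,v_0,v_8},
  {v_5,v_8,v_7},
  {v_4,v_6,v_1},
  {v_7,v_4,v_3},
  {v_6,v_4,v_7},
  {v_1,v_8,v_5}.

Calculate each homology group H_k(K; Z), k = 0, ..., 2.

H_0 ≅ Z,  H_1 ≅ Z ⊕ Z_2,  H_2 = 0.

K has 9 vertices, 27 edges, 18 triangles.
rank ∂_0 = 0, rank ∂_1 = 8 ⇒ b_0 = 9 − 0 − 8 = 1; all invariant factors of ∂_1 are 1 so no torsion. So H_0 = Z.
rank ∂_1 = 8, rank ∂_2 = 18 ⇒ b_1 = 27 − 8 − 18 = 1; ∂_2 has invariant factor(s) [2] giving torsion. So H_1 = Z ⊕ Z_2.
rank ∂_2 = 18, rank ∂_3 = 0 ⇒ b_2 = 18 − 18 − 0 = 0. So H_2 = 0.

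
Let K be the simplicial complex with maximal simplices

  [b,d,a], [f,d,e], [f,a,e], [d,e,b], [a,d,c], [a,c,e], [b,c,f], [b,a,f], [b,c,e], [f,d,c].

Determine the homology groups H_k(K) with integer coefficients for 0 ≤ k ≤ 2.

H_0 = Z,  H_1 = Z/2Z,  H_2 = 0.

We work with the vertex ordering a < b < c < d < e < f. The simplices of K, each written with vertices in increasing order, are:

  0-simplices (6): a, b, c, d, e, f
  1-simplices (15): ab, ac, ad, ae, af, bc, bd, be, bf, cd, ce, cf, de, df, ef
  2-simplices (10): abd, abf, acd, ace, aef, bce, bcf, bde, cdf, def

Hence C_0 ≅ Z^6, C_1 ≅ Z^15, C_2 ≅ Z^10.

∂_1: C_1 → C_0 sends each edge [p,q] (with p < q) to q − p. For instance
  ∂bc = c − b.
The resulting 6×15 matrix has rank 5, and its Smith normal form has invariant factors (1,1,1,1,1).

∂_2: C_2 → C_1 maps a triangle to the signed sum of its edges. For instance
  ∂cdf = df − cf + cd,
  ∂def = ef − df + de.
The resulting 15×10 matrix has rank 10, and its Smith normal form has invariant factors (1,1,1,1,1,1,1,1,1,2).

Now H_k = ker ∂_k / im ∂_{k+1}, so:

  H_0: rank C_0 − rank ∂_1 = 6 − 5 = 1, and the invariant factors of ∂_1 are all 1, so H_0 ≅ Z.
  H_1: rank ker ∂_1 − rank ∂_2 = (15 − 5) − 10 = 0, and ∂_2 has invariant factor 2 > 1, so H_1 ≅ Z/2Z.
  H_2: rank ker ∂_2 − rank ∂_3 = (10 − 10) − 0 = 0, and there is no ∂_3, so H_2 ≅ 0.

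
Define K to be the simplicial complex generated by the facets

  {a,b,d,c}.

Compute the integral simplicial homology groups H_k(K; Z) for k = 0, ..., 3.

Fix the vertex order a < b < c < d and write every simplex with vertices in increasing order. Then dim K = 3 and the simplices of K are:

  0-simplices (4): a, b, c, d
  1-simplices (6): ab, ac, ad, bc, bd, cd
  2-simplices (4): abc, abd, acd, bcd
  3-simplices (1): abcd

Hence C_0 ≅ Z^4, C_1 ≅ Z^6, C_2 ≅ Z^4, C_3 ≅ Z^1.

∂_1: C_1 → C_0 sends each edge [p,q] (with p < q) to q − p. For instance
  ∂ab = b − a.
As a 4×6 matrix over Z this has rank 3, with invariant factors (1,1,1).

The boundary map ∂_2: C_2 → C_1 maps a triangle to the signed sum of its edges. For instance
  ∂abd = bd − ad + ab,
  ∂acd = cd − ad + ac.
The resulting 6×4 matrix has rank 3, and its Smith normal form has invariant factors (1,1,1).

Boundary ∂_3: C_3 → C_2 sends each 3-simplex σ to the alternating sum Σ_i (−1)^i (σ with its i-th vertex removed). For instance
  ∂abcd = bcd − acd + abd − abc.
As a 4×1 matrix over Z this has rank 1, with invariant factors (1).

Reading off H_k = ker ∂_k / im ∂_{k+1}:

  H_0: rank C_0 − rank ∂_1 = 4 − 3 = 1, and the invariant factors of ∂_1 are all 1, so H_0 ≅ Z.
  H_1: rank ker ∂_1 − rank ∂_2 = (6 − 3) − 3 = 0, and the invariant factors of ∂_2 are all 1, so H_1 ≅ 0.
  H_2: rank ker ∂_2 − rank ∂_3 = (4 − 3) − 1 = 0, and the invariant factors of ∂_3 are all 1, so H_2 ≅ 0.
  H_3: rank ker ∂_3 − rank ∂_4 = (1 − 1) − 0 = 0, and there is no ∂_4, so H_3 ≅ 0.

As a check, the Euler characteristic is 4 − 6 + 4 − 1 = 1, which agrees with 1 − 0 + 0 − 0 = 1.
(K is a triangulation of the 3-simplex.)

H_0 = Z,  H_1 = 0,  H_2 = 0,  H_3 = 0.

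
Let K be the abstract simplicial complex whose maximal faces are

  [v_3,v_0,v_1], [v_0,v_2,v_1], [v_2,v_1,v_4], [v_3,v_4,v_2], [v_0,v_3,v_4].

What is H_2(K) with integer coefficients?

H_2 = 0.

Take the total order v_0 < v_1 < v_2 < v_3 < v_4 on the vertex set. Then K (dimension 2) consists of the simplices:

  0-simplices (5): [v_0], [v_1], [v_2], [v_3], [v_4]
  1-simplices (10): [v_0,v_1], [v_0,v_2], [v_0,v_3], [v_0,v_4], [v_1,v_2], [v_1,v_3], [v_1,v_4], [v_2,v_3], [v_2,v_4], [v_3,v_4]
  2-simplices (5): [v_0,v_1,v_2], [v_0,v_1,v_3], [v_0,v_3,v_4], [v_1,v_2,v_4], [v_2,v_3,v_4]

so the chain groups are C_0 ≅ Z^5, C_1 ≅ Z^10, C_2 ≅ Z^5.

Boundary ∂_1: C_1 → C_0 maps an edge to its endpoints' difference, ∂[p,q] = q − p. For instance
  ∂[v_0,v_3] = [v_3] − [v_0].
As a 5×10 matrix over Z this has rank 4, with invariant factors (1,1,1,1).

Boundary ∂_2: C_2 → C_1 maps a triangle to the signed sum of its edges. For instance
  ∂[v_0,v_1,v_3] = [v_1,v_3] − [v_0,v_3] + [v_0,v_1],
  ∂[v_2,v_3,v_4] = [v_3,v_4] − [v_2,v_4] + [v_2,v_3].
The resulting 10×5 matrix has rank 5, and its Smith normal form has invariant factors (1,1,1,1,1).

Now H_k = ker ∂_k / im ∂_{k+1}, so:

  H_2: rank ker ∂_2 − rank ∂_3 = (5 − 5) − 0 = 0, and there is no ∂_3, so H_2 = 0.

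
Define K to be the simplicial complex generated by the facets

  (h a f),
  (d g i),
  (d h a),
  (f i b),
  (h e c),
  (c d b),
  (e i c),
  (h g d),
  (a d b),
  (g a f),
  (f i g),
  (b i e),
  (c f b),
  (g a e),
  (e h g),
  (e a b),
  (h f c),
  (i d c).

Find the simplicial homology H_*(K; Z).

H_0 ≅ Z,  H_1 ≅ Z ⊕ Z/2Z,  H_2 = 0.

Order the vertices as a < b < c < d < e < f < g < h < i. Listing each simplex with vertices in this order, K has dimension 2 with simplices:

  0-simplices (9): a, b, c, d, e, f, g, h, i
  1-simplices (27): ab, ad, ae, af, ag, ah, bc, bd, be, bf, bi, cd, ce, cf, ch, ci, dg, dh, di, eg, eh, ei, fg, fh, fi, gh, gi
  2-simplices (18): abd, abe, adh, aeg, afg, afh, bcd, bcf, bei, bfi, cdi, ceh, cei, cfh, dgh, dgi, egh, fgi

giving chain groups C_0 ≅ Z^9, C_1 ≅ Z^27, C_2 ≅ Z^18.

Boundary ∂_1: C_1 → C_0 maps an edge to its endpoints' difference, ∂[p,q] = q − p. For instance
  ∂bc = c − b.
The resulting 9×27 matrix has rank 8, and its Smith normal form has invariant factors (1,1,1,1,1,1,1,1).

The boundary map ∂_2: C_2 → C_1 maps a triangle to the signed sum of its edges. For instance
  ∂dgh = gh − dh + dg,
  ∂afh = fh − ah + af.
The 27×18 boundary matrix has rank 18 and Smith normal form diag(1,1,1,1,1,1,1,1,1,1,1,1,1,1,1,1,1,2).

Reading off H_k = ker ∂_k / im ∂_{k+1}:

  H_0: rank C_0 − rank ∂_1 = 9 − 8 = 1, and the invariant factors of ∂_1 are all 1, so H_0 = Z.
  H_1: rank ker ∂_1 − rank ∂_2 = (27 − 8) − 18 = 1, and ∂_2 has invariant factor 2 > 1, so H_1 = Z ⊕ Z/2Z.
  H_2: rank ker ∂_2 − rank ∂_3 = (18 − 18) − 0 = 0, and there is no ∂_3, so H_2 = 0.

As a check, the Euler characteristic is 9 − 27 + 18 = 0, which agrees with 1 − 1 + 0 = 0.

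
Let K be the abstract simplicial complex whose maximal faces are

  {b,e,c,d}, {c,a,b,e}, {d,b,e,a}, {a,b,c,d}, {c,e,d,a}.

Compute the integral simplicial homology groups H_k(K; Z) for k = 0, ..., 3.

Order the vertices as a < b < c < d < e. Listing each simplex with vertices in this order, K has dimension 3 with simplices:

  0-simplices (5): a, b, c, d, e
  1-simplices (10): ab, ac, ad, ae, bc, bd, be, cd, ce, de
  2-simplices (10): abc, abd, abe, acd, ace, ade, bcd, bce, bde, cde
  3-simplices (5): abcd, abce, abde, acde, bcde

giving chain groups C_0 ≅ Z^5, C_1 ≅ Z^10, C_2 ≅ Z^10, C_3 ≅ Z^5.

The boundary map ∂_1: C_1 → C_0 maps an edge to its endpoints' difference, ∂[p,q] = q − p.
This gives a 5×10 integer matrix of rank 4; reducing to Smith normal form yields diagonal entries (1,1,1,1).

∂_2: C_2 → C_1 maps a triangle to the signed sum of its edges. For instance
  ∂ade = de − ae + ad,
  ∂bcd = cd − bd + bc.
The 10×10 boundary matrix has rank 6 and Smith normal form diag(1,1,1,1,1,1).

Boundary ∂_3: C_3 → C_2 sends each 3-simplex σ to the alternating sum Σ_i (−1)^i (σ with its i-th vertex removed). For instance
  ∂bcde = cde − bde + bce − bcd,
  ∂abde = bde − ade + abe − abd.
This gives a 10×5 integer matrix of rank 4; reducing to Smith normal form yields diagonal entries (1,1,1,1).

Computing H_k = (kernel of ∂_k) / (image of ∂_{k+1}):

  H_0: rank C_0 − rank ∂_1 = 5 − 4 = 1, and the invariant factors of ∂_1 are all 1, so H_0 = Z.
  H_1: rank ker ∂_1 − rank ∂_2 = (10 − 4) − 6 = 0, and the invariant factors of ∂_2 are all 1, so H_1 = 0.
  H_2: rank ker ∂_2 − rank ∂_3 = (10 − 6) − 4 = 0, and the invariant factors of ∂_3 are all 1, so H_2 = 0.
  H_3: rank ker ∂_3 − rank ∂_4 = (5 − 4) − 0 = 1, and there is no ∂_4, so H_3 = Z.

As a check, the Euler characteristic is 5 − 10 + 10 − 5 = 0, which agrees with 1 − 0 + 0 − 1 = 0.

H_0 = Z,  H_1 = 0,  H_2 = 0,  H_3 = Z.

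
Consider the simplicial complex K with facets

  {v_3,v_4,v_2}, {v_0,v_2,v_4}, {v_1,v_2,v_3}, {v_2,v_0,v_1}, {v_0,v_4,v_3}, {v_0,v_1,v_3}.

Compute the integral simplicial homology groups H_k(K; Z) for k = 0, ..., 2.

H_0 = Z,  H_1 = 0,  H_2 = Z.

Take the total order v_0 < v_1 < v_2 < v_3 < v_4 on the vertex set. Then K (dimension 2) consists of the simplices:

  0-simplices (5): [v_0], [v_1], [v_2], [v_3], [v_4]
  1-simplices (9): [v_0,v_1], [v_0,v_2], [v_0,v_3], [v_0,v_4], [v_1,v_2], [v_1,v_3], [v_2,v_3], [v_2,v_4], [v_3,v_4]
  2-simplices (6): [v_0,v_1,v_2], [v_0,v_1,v_3], [v_0,v_2,v_4], [v_0,v_3,v_4], [v_1,v_2,v_3], [v_2,v_3,v_4]

so the chain groups are C_0 ≅ Z^5, C_1 ≅ Z^9, C_2 ≅ Z^6.

Boundary ∂_1: C_1 → C_0 is given by ∂[p,q] = [q] − [p]. For instance
  ∂[v_0,v_3] = [v_3] − [v_0].
The resulting 5×9 matrix has rank 4, and its Smith normal form has invariant factors (1,1,1,1).

∂_2: C_2 → C_1 maps a triangle to the signed sum of its edges. For instance
  ∂[v_0,v_3,v_4] = [v_3,v_4] − [v_0,v_4] + [v_0,v_3],
  ∂[v_0,v_2,v_4] = [v_2,v_4] − [v_0,v_4] + [v_0,v_2].
The 9×6 boundary matrix has rank 5 and Smith normal form diag(1,1,1,1,1).

Reading off H_k = ker ∂_k / im ∂_{k+1}:

  H_0: rank C_0 − rank ∂_1 = 5 − 4 = 1, and the invariant factors of ∂_1 are all 1, so H_0 ≅ Z.
  H_1: rank ker ∂_1 − rank ∂_2 = (9 − 4) − 5 = 0, and the invariant factors of ∂_2 are all 1, so H_1 ≅ 0.
  H_2: rank ker ∂_2 − rank ∂_3 = (6 − 5) − 0 = 1, and there is no ∂_3, so H_2 ≅ Z.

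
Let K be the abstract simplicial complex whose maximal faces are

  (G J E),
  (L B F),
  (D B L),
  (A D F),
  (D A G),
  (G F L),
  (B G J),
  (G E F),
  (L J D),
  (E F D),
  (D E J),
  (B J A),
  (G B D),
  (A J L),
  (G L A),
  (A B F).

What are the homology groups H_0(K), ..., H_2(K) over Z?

Order the vertices as A < B < D < E < F < G < J < L. Listing each simplex with vertices in this order, K has dimension 2 with simplices:

  0-simplices (8): A, B, D, E, F, G, J, L
  1-simplices (24): AB, AD, AF, AG, AJ, AL, BD, BF, BG, BJ, BL, DE, DF, DG, DJ, DL, EF, EG, EJ, FG, FL, GJ, GL, JL
  2-simplices (16): ABF, ABJ, ADF, ADG, AGL, AJL, BDG, BDL, BFL, BGJ, DEF, DEJ, DJL, EFG, EGJ, FGL

Hence C_0 ≅ Z^8, C_1 ≅ Z^24, C_2 ≅ Z^16.

Boundary ∂_1: C_1 → C_0 is given by ∂[p,q] = [q] − [p]. For instance
  ∂BL = L − B.
The resulting 8×24 matrix has rank 7, and its Smith normal form has invariant factors (1,1,1,1,1,1,1).

The boundary map ∂_2: C_2 → C_1 maps a triangle to the signed sum of its edges. For instance
  ∂AJL = JL − AL + AJ,
  ∂EFG = FG − EG + EF.
As a 24×16 matrix over Z this has rank 15, with invariant factors (1,1,1,1,1,1,1,1,1,1,1,1,1,1,1).

From H_k ≅ ker(∂_k) / im(∂_{k+1}) we obtain:

  H_0: rank C_0 − rank ∂_1 = 8 − 7 = 1, and the invariant factors of ∂_1 are all 1, so H_0 = Z.
  H_1: rank ker ∂_1 − rank ∂_2 = (24 − 7) − 15 = 2, and the invariant factors of ∂_2 are all 1, so H_1 = Z^2.
  H_2: rank ker ∂_2 − rank ∂_3 = (16 − 15) − 0 = 1, and there is no ∂_3, so H_2 = Z.

(K is a triangulation of the torus T^2.)

H_0 ≅ Z,  H_1 ≅ Z^2,  H_2 ≅ Z.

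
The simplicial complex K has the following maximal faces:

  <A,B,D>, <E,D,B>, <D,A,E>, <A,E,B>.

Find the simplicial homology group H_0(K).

We work with the vertex ordering A < B < D < E. The simplices of K, each written with vertices in increasing order, are:

  0-simplices (4): A, B, D, E
  1-simplices (6): AB, AD, AE, BD, BE, DE
  2-simplices (4): ABD, ABE, ADE, BDE

so the chain groups are C_0 ≅ Z^4, C_1 ≅ Z^6, C_2 ≅ Z^4.

Boundary ∂_1: C_1 → C_0 is given by ∂[p,q] = [q] − [p]. For instance
  ∂BE = E − B.
The 4×6 boundary matrix has rank 3 and Smith normal form diag(1,1,1).

Boundary ∂_2: C_2 → C_1 sends each 2-simplex [p,q,r] to [q,r] − [p,r] + [p,q]. For instance
  ∂ABE = BE − AE + AB,
  ∂BDE = DE − BE + BD.
The 6×4 boundary matrix has rank 3 and Smith normal form diag(1,1,1).

Reading off H_k = ker ∂_k / im ∂_{k+1}:

  H_0: rank C_0 − rank ∂_1 = 4 − 3 = 1, and the invariant factors of ∂_1 are all 1, so H_0 ≅ Z.

(K is a triangulation of the 2-sphere S^2.)

H_0 ≅ Z.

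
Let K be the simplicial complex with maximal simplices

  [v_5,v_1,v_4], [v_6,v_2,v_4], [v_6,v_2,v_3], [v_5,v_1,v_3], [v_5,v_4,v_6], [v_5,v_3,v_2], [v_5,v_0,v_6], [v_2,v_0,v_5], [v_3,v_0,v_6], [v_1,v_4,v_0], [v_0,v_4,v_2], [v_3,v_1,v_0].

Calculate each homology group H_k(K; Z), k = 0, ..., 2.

H_0 ≅ Z,  H_1 ≅ Z_2,  H_2 = 0.

Order the vertices as v_0 < v_1 < v_2 < v_3 < v_4 < v_5 < v_6. Listing each simplex with vertices in this order, K has dimension 2 with simplices:

  0-simplices (7): [v_0], [v_1], [v_2], [v_3], [v_4], [v_5], [v_6]
  1-simplices (18): (18 of them)
  2-simplices (12): (12 of them)

Hence C_0 ≅ Z^7, C_1 ≅ Z^18, C_2 ≅ Z^12.

Boundary ∂_1: C_1 → C_0 sends each edge [p,q] (with p < q) to q − p.
As a 7×18 matrix over Z this has rank 6, with invariant factors (1,1,1,1,1,1).

The boundary map ∂_2: C_2 → C_1 maps a triangle to the signed sum of its edges. For instance
  ∂[v_0,v_2,v_5] = [v_2,v_5] − [v_0,v_5] + [v_0,v_2],
  ∂[v_0,v_1,v_4] = [v_1,v_4] − [v_0,v_4] + [v_0,v_1].
This gives a 18×12 integer matrix of rank 12; reducing to Smith normal form yields diagonal entries (1,1,1,1,1,1,1,1,1,1,1,2).

Computing H_k = (kernel of ∂_k) / (image of ∂_{k+1}):

  H_0: rank C_0 − rank ∂_1 = 7 − 6 = 1, and the invariant factors of ∂_1 are all 1, so H_0 ≅ Z.
  H_1: rank ker ∂_1 − rank ∂_2 = (18 − 6) − 12 = 0, and ∂_2 has invariant factor 2 > 1, so H_1 ≅ Z_2.
  H_2: rank ker ∂_2 − rank ∂_3 = (12 − 12) − 0 = 0, and there is no ∂_3, so H_2 ≅ 0.

(K is a triangulation of the real projective plane RP^2.)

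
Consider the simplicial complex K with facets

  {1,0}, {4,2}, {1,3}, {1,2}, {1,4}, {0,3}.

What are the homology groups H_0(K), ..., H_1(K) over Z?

We work with the vertex ordering 0 < 1 < 2 < 3 < 4. The simplices of K, each written with vertices in increasing order, are:

  0-simplices (5): [0], [1], [2], [3], [4]
  1-simplices (6): [0,1], [0,3], [1,2], [1,3], [1,4], [2,4]

so the chain groups are C_0 ≅ Z^5, C_1 ≅ Z^6.

Boundary ∂_1: C_1 → C_0 sends each edge [p,q] (with p < q) to q − p. For instance
  ∂[1,3] = [3] − [1].
The resulting 5×6 matrix has rank 4, and its Smith normal form has invariant factors (1,1,1,1).

Now H_k = ker ∂_k / im ∂_{k+1}, so:

  H_0: rank C_0 − rank ∂_1 = 5 − 4 = 1, and the invariant factors of ∂_1 are all 1, so H_0 ≅ Z.
  H_1: rank ker ∂_1 − rank ∂_2 = (6 − 4) − 0 = 2, and there is no ∂_2, so H_1 ≅ Z^2.

As a check, the Euler characteristic is 5 − 6 = -1, which agrees with 1 − 2 = -1.

H_0 ≅ Z,  H_1 ≅ Z^2.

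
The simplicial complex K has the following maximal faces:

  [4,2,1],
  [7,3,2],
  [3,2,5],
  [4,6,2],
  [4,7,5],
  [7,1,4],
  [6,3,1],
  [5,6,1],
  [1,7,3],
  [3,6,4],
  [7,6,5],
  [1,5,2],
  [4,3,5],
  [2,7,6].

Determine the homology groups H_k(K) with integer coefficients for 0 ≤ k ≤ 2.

H_0 = Z,  H_1 = Z^2,  H_2 = Z.

Take the total order 1 < 2 < 3 < 4 < 5 < 6 < 7 on the vertex set. Then K (dimension 2) consists of the simplices:

  0-simplices (7): [1], [2], [3], [4], [5], [6], [7]
  1-simplices (21): [1,2], [1,3], [1,4], [1,5], [1,6], [1,7], [2,3], [2,4], [2,5], [2,6], [2,7], [3,4], [3,5], [3,6], [3,7], [4,5], [4,6], [4,7], [5,6], [5,7], [6,7]
  2-simplices (14): [1,2,4], [1,2,5], [1,3,6], [1,3,7], [1,4,7], [1,5,6], [2,3,5], [2,3,7], [2,4,6], [2,6,7], [3,4,5], [3,4,6], [4,5,7], [5,6,7]

Hence C_0 ≅ Z^7, C_1 ≅ Z^21, C_2 ≅ Z^14.

∂_1: C_1 → C_0 sends each edge [p,q] (with p < q) to q − p.
The 7×21 boundary matrix has rank 6 and Smith normal form diag(1,1,1,1,1,1).

Boundary ∂_2: C_2 → C_1 maps a triangle to the signed sum of its edges. For instance
  ∂[1,3,6] = [3,6] − [1,6] + [1,3],
  ∂[2,4,6] = [4,6] − [2,6] + [2,4].
The 21×14 boundary matrix has rank 13 and Smith normal form diag(1,1,1,1,1,1,1,1,1,1,1,1,1).

Computing H_k = (kernel of ∂_k) / (image of ∂_{k+1}):

  H_0: rank C_0 − rank ∂_1 = 7 − 6 = 1, and the invariant factors of ∂_1 are all 1, so H_0 = Z.
  H_1: rank ker ∂_1 − rank ∂_2 = (21 − 6) − 13 = 2, and the invariant factors of ∂_2 are all 1, so H_1 = Z^2.
  H_2: rank ker ∂_2 − rank ∂_3 = (14 − 13) − 0 = 1, and there is no ∂_3, so H_2 = Z.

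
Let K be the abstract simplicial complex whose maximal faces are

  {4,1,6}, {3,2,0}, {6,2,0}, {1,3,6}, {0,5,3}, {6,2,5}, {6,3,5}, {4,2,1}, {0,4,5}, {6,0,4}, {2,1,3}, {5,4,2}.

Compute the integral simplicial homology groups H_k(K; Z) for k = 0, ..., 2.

Order the vertices as 0 < 1 < 2 < 3 < 4 < 5 < 6. Listing each simplex with vertices in this order, K has dimension 2 with simplices:

  0-simplices (7): [0], [1], [2], [3], [4], [5], [6]
  1-simplices (18): [0,2], [0,3], [0,4], [0,5], [0,6], [1,2], [1,3], [1,4], [1,6], [2,3], [2,4], [2,5], [2,6], [3,5], [3,6], [4,5], [4,6], [5,6]
  2-simplices (12): [0,2,3], [0,2,6], [0,3,5], [0,4,5], [0,4,6], [1,2,3], [1,2,4], [1,3,6], [1,4,6], [2,4,5], [2,5,6], [3,5,6]

Hence C_0 ≅ Z^7, C_1 ≅ Z^18, C_2 ≅ Z^12.

The boundary map ∂_1: C_1 → C_0 is given by ∂[p,q] = [q] − [p].
The resulting 7×18 matrix has rank 6, and its Smith normal form has invariant factors (1,1,1,1,1,1).

The boundary map ∂_2: C_2 → C_1 maps a triangle to the signed sum of its edges. For instance
  ∂[0,4,6] = [4,6] − [0,6] + [0,4],
  ∂[0,3,5] = [3,5] − [0,5] + [0,3].
As a 18×12 matrix over Z this has rank 12, with invariant factors (1,1,1,1,1,1,1,1,1,1,1,2).

Now H_k = ker ∂_k / im ∂_{k+1}, so:

  H_0: rank C_0 − rank ∂_1 = 7 − 6 = 1, and the invariant factors of ∂_1 are all 1, so H_0 ≅ Z.
  H_1: rank ker ∂_1 − rank ∂_2 = (18 − 6) − 12 = 0, and ∂_2 has invariant factor 2 > 1, so H_1 ≅ Z/2.
  H_2: rank ker ∂_2 − rank ∂_3 = (12 − 12) − 0 = 0, and there is no ∂_3, so H_2 ≅ 0.

H_0 ≅ Z,  H_1 ≅ Z/2,  H_2 = 0.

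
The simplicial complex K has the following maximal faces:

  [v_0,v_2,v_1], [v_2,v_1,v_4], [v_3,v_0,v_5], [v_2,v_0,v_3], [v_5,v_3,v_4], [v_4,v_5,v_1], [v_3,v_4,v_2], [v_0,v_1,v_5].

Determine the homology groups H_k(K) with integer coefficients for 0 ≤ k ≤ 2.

H_0 ≅ Z,  H_1 = 0,  H_2 ≅ Z.

Take the total order v_0 < v_1 < v_2 < v_3 < v_4 < v_5 on the vertex set. Then K (dimension 2) consists of the simplices:

  0-simplices (6): [v_0], [v_1], [v_2], [v_3], [v_4], [v_5]
  1-simplices (12): [v_0,v_1], [v_0,v_2], [v_0,v_3], [v_0,v_5], [v_1,v_2], [v_1,v_4], [v_1,v_5], [v_2,v_3], [v_2,v_4], [v_3,v_4], [v_3,v_5], [v_4,v_5]
  2-simplices (8): [v_0,v_1,v_2], [v_0,v_1,v_5], [v_0,v_2,v_3], [v_0,v_3,v_5], [v_1,v_2,v_4], [v_1,v_4,v_5], [v_2,v_3,v_4], [v_3,v_4,v_5]

Hence C_0 ≅ Z^6, C_1 ≅ Z^12, C_2 ≅ Z^8.

The boundary map ∂_1: C_1 → C_0 is given by ∂[p,q] = [q] − [p]. For instance
  ∂[v_0,v_3] = [v_3] − [v_0].
As a 6×12 matrix over Z this has rank 5, with invariant factors (1,1,1,1,1).

∂_2: C_2 → C_1 acts by ∂[p,q,r] = [q,r] − [p,r] + [p,q]. For instance
  ∂[v_1,v_4,v_5] = [v_4,v_5] − [v_1,v_5] + [v_1,v_4],
  ∂[v_0,v_1,v_5] = [v_1,v_5] − [v_0,v_5] + [v_0,v_1].
The resulting 12×8 matrix has rank 7, and its Smith normal form has invariant factors (1,1,1,1,1,1,1).

Computing H_k = (kernel of ∂_k) / (image of ∂_{k+1}):

  H_0: rank C_0 − rank ∂_1 = 6 − 5 = 1, and the invariant factors of ∂_1 are all 1, so H_0 ≅ Z.
  H_1: rank ker ∂_1 − rank ∂_2 = (12 − 5) − 7 = 0, and the invariant factors of ∂_2 are all 1, so H_1 ≅ 0.
  H_2: rank ker ∂_2 − rank ∂_3 = (8 − 7) − 0 = 1, and there is no ∂_3, so H_2 ≅ Z.

(K is a triangulation of the 2-sphere S^2.)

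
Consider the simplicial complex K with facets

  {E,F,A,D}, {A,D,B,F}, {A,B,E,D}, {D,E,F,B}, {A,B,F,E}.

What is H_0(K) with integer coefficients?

Take the total order A < B < D < E < F on the vertex set. Then K (dimension 3) consists of the simplices:

  0-simplices (5): A, B, D, E, F
  1-simplices (10): AB, AD, AE, AF, BD, BE, BF, DE, DF, EF
  2-simplices (10): ABD, ABE, ABF, ADE, ADF, AEF, BDE, BDF, BEF, DEF
  3-simplices (5): ABDE, ABDF, ABEF, ADEF, BDEF

Hence C_0 ≅ Z^5, C_1 ≅ Z^10, C_2 ≅ Z^10, C_3 ≅ Z^5.

Boundary ∂_1: C_1 → C_0 is given by ∂[p,q] = [q] − [p]. For instance
  ∂BD = D − B.
This gives a 5×10 integer matrix of rank 4; reducing to Smith normal form yields diagonal entries (1,1,1,1).

The boundary map ∂_2: C_2 → C_1 acts by ∂[p,q,r] = [q,r] − [p,r] + [p,q]. For instance
  ∂ABF = BF − AF + AB,
  ∂BEF = EF − BF + BE.
The resulting 10×10 matrix has rank 6, and its Smith normal form has invariant factors (1,1,1,1,1,1).

∂_3: C_3 → C_2 sends each 3-simplex σ to the alternating sum Σ_i (−1)^i (σ with its i-th vertex removed). For instance
  ∂BDEF = DEF − BEF + BDF − BDE,
  ∂ABDF = BDF − ADF + ABF − ABD.
The 10×5 boundary matrix has rank 4 and Smith normal form diag(1,1,1,1).

Reading off H_k = ker ∂_k / im ∂_{k+1}:

  H_0: rank C_0 − rank ∂_1 = 5 − 4 = 1, and the invariant factors of ∂_1 are all 1, so H_0 ≅ Z.

(K is a triangulation of the 3-sphere S^3.)

H_0 ≅ Z.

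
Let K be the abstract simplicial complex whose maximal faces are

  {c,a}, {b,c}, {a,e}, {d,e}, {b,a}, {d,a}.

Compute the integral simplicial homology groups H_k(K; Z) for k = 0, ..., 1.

H_0 ≅ Z,  H_1 ≅ Z^2.

Fix the vertex order a < b < c < d < e and write every simplex with vertices in increasing order. Then dim K = 1 and the simplices of K are:

  0-simplices (5): a, b, c, d, e
  1-simplices (6): ab, ac, ad, ae, bc, de

so the chain groups are C_0 ≅ Z^5, C_1 ≅ Z^6.

Boundary ∂_1: C_1 → C_0 is given by ∂[p,q] = [q] − [p]. For instance
  ∂ad = d − a.
The 5×6 boundary matrix has rank 4 and Smith normal form diag(1,1,1,1).

Now H_k = ker ∂_k / im ∂_{k+1}, so:

  H_0: rank C_0 − rank ∂_1 = 5 − 4 = 1, and the invariant factors of ∂_1 are all 1, so H_0 ≅ Z.
  H_1: rank ker ∂_1 − rank ∂_2 = (6 − 4) − 0 = 2, and there is no ∂_2, so H_1 ≅ Z^2.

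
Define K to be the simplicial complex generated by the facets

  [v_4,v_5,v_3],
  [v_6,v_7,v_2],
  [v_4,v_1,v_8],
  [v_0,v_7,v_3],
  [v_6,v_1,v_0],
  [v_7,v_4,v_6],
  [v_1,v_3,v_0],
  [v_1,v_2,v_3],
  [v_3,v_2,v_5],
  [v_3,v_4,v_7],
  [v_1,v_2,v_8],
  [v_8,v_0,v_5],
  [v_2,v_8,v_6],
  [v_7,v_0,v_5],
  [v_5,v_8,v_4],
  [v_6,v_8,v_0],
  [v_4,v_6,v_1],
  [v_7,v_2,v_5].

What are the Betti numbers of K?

We work with the vertex ordering v_0 < v_1 < v_2 < v_3 < v_4 < v_5 < v_6 < v_7 < v_8. The simplices of K, each written with vertices in increasing order, are:

  0-simplices (9): [v_0], [v_1], [v_2], [v_3], [v_4], [v_5], [v_6], [v_7], [v_8]
  1-simplices (27): (27 of them)
  2-simplices (18): (18 of them)

Hence C_0 ≅ Z^9, C_1 ≅ Z^27, C_2 ≅ Z^18.

The boundary map ∂_1: C_1 → C_0 is given by ∂[p,q] = [q] − [p]. For instance
  ∂[v_1,v_8] = [v_8] − [v_1].
As a 9×27 matrix over Z this has rank 8, with invariant factors (1,1,1,1,1,1,1,1).

∂_2: C_2 → C_1 maps a triangle to the signed sum of its edges. For instance
  ∂[v_2,v_5,v_7] = [v_5,v_7] − [v_2,v_7] + [v_2,v_5],
  ∂[v_0,v_6,v_8] = [v_6,v_8] − [v_0,v_8] + [v_0,v_6].
The 27×18 boundary matrix has rank 18 and Smith normal form diag(1,1,1,1,1,1,1,1,1,1,1,1,1,1,1,1,1,2).

Computing H_k = (kernel of ∂_k) / (image of ∂_{k+1}):

  H_0: rank C_0 − rank ∂_1 = 9 − 8 = 1, and the invariant factors of ∂_1 are all 1, so H_0 ≅ Z.
  H_1: rank ker ∂_1 − rank ∂_2 = (27 − 8) − 18 = 1, and ∂_2 has invariant factor 2 > 1, so H_1 ≅ Z ⊕ Z/2Z.
  H_2: rank ker ∂_2 − rank ∂_3 = (18 − 18) − 0 = 0, and there is no ∂_3, so H_2 ≅ 0.

As a check, the Euler characteristic is 9 − 27 + 18 = 0, which agrees with 1 − 1 + 0 = 0.

Hence the Betti numbers are b_0 = 1, b_1 = 1, b_2 = 0.

b_0 = 1, b_1 = 1, b_2 = 0.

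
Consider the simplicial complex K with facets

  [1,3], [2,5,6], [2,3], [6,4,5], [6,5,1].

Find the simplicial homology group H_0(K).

H_0 ≅ Z.

K has 6 vertices, 9 edges, 3 triangles.
rank ∂_0 = 0, rank ∂_1 = 5 ⇒ b_0 = 6 − 0 − 5 = 1; all invariant factors of ∂_1 are 1 so no torsion. So H_0 = Z.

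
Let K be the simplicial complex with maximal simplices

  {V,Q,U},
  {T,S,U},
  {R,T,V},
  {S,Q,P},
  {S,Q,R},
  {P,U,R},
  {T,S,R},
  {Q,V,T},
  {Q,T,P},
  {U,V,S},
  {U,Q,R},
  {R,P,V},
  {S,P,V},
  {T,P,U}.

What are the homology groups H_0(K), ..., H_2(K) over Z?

H_0 ≅ Z,  H_1 ≅ Z^2,  H_2 ≅ Z.

We work with the vertex ordering P < Q < R < S < T < U < V. The simplices of K, each written with vertices in increasing order, are:

  0-simplices (7): P, Q, R, S, T, U, V
  1-simplices (21): PQ, PR, PS, PT, PU, PV, QR, QS, QT, QU, QV, RS, RT, RU, RV, ST, SU, SV, TU, TV, UV
  2-simplices (14): PQS, PQT, PRU, PRV, PSV, PTU, QRS, QRU, QTV, QUV, RST, RTV, STU, SUV

so the chain groups are C_0 ≅ Z^7, C_1 ≅ Z^21, C_2 ≅ Z^14.

The boundary map ∂_1: C_1 → C_0 maps an edge to its endpoints' difference, ∂[p,q] = q − p.
As a 7×21 matrix over Z this has rank 6, with invariant factors (1,1,1,1,1,1).

∂_2: C_2 → C_1 sends each 2-simplex [p,q,r] to [q,r] − [p,r] + [p,q]. For instance
  ∂QTV = TV − QV + QT,
  ∂QRS = RS − QS + QR.
This gives a 21×14 integer matrix of rank 13; reducing to Smith normal form yields diagonal entries (1,1,1,1,1,1,1,1,1,1,1,1,1).

Computing H_k = (kernel of ∂_k) / (image of ∂_{k+1}):

  H_0: rank C_0 − rank ∂_1 = 7 − 6 = 1, and the invariant factors of ∂_1 are all 1, so H_0 = Z.
  H_1: rank ker ∂_1 − rank ∂_2 = (21 − 6) − 13 = 2, and the invariant factors of ∂_2 are all 1, so H_1 = Z^2.
  H_2: rank ker ∂_2 − rank ∂_3 = (14 − 13) − 0 = 1, and there is no ∂_3, so H_2 = Z.

(K is a triangulation of the torus T^2.)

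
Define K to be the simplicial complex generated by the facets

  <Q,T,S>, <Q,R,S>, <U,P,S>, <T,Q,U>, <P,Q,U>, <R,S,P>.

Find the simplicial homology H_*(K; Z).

Fix the vertex order P < Q < R < S < T < U and write every simplex with vertices in increasing order. Then dim K = 2 and the simplices of K are:

  0-simplices (6): P, Q, R, S, T, U
  1-simplices (12): PQ, PR, PS, PU, QR, QS, QT, QU, RS, ST, SU, TU
  2-simplices (6): PQU, PRS, PSU, QRS, QST, QTU

giving chain groups C_0 ≅ Z^6, C_1 ≅ Z^12, C_2 ≅ Z^6.

Boundary ∂_1: C_1 → C_0 sends each edge [p,q] (with p < q) to q − p.
As a 6×12 matrix over Z this has rank 5, with invariant factors (1,1,1,1,1).

∂_2: C_2 → C_1 maps a triangle to the signed sum of its edges. For instance
  ∂PQU = QU − PU + PQ,
  ∂QRS = RS − QS + QR.
This gives a 12×6 integer matrix of rank 6; reducing to Smith normal form yields diagonal entries (1,1,1,1,1,1).

Computing H_k = (kernel of ∂_k) / (image of ∂_{k+1}):

  H_0: rank C_0 − rank ∂_1 = 6 − 5 = 1, and the invariant factors of ∂_1 are all 1, so H_0 ≅ Z.
  H_1: rank ker ∂_1 − rank ∂_2 = (12 − 5) − 6 = 1, and the invariant factors of ∂_2 are all 1, so H_1 ≅ Z.
  H_2: rank ker ∂_2 − rank ∂_3 = (6 − 6) − 0 = 0, and there is no ∂_3, so H_2 ≅ 0.

H_0 ≅ Z,  H_1 ≅ Z,  H_2 = 0.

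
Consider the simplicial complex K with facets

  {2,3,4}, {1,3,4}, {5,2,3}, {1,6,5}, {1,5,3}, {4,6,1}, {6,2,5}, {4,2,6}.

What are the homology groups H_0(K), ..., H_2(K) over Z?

Fix the vertex order 1 < 2 < 3 < 4 < 5 < 6 and write every simplex with vertices in increasing order. Then dim K = 2 and the simplices of K are:

  0-simplices (6): [1], [2], [3], [4], [5], [6]
  1-simplices (12): [1,3], [1,4], [1,5], [1,6], [2,3], [2,4], [2,5], [2,6], [3,4], [3,5], [4,6], [5,6]
  2-simplices (8): [1,3,4], [1,3,5], [1,4,6], [1,5,6], [2,3,4], [2,3,5], [2,4,6], [2,5,6]

Hence C_0 ≅ Z^6, C_1 ≅ Z^12, C_2 ≅ Z^8.

Boundary ∂_1: C_1 → C_0 maps an edge to its endpoints' difference, ∂[p,q] = q − p. For instance
  ∂[1,5] = [5] − [1].
This gives a 6×12 integer matrix of rank 5; reducing to Smith normal form yields diagonal entries (1,1,1,1,1).

∂_2: C_2 → C_1 maps a triangle to the signed sum of its edges. For instance
  ∂[2,3,4] = [3,4] − [2,4] + [2,3],
  ∂[1,5,6] = [5,6] − [1,6] + [1,5].
This gives a 12×8 integer matrix of rank 7; reducing to Smith normal form yields diagonal entries (1,1,1,1,1,1,1).

Now H_k = ker ∂_k / im ∂_{k+1}, so:

  H_0: rank C_0 − rank ∂_1 = 6 − 5 = 1, and the invariant factors of ∂_1 are all 1, so H_0 = Z.
  H_1: rank ker ∂_1 − rank ∂_2 = (12 − 5) − 7 = 0, and the invariant factors of ∂_2 are all 1, so H_1 = 0.
  H_2: rank ker ∂_2 − rank ∂_3 = (8 − 7) − 0 = 1, and there is no ∂_3, so H_2 = Z.

(K is a triangulation of the 2-sphere S^2.)

H_0 = Z,  H_1 = 0,  H_2 = Z.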